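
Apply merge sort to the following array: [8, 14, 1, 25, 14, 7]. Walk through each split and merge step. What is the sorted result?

Merge sort trace:

Split: [8, 14, 1, 25, 14, 7] -> [8, 14, 1] and [25, 14, 7]
  Split: [8, 14, 1] -> [8] and [14, 1]
    Split: [14, 1] -> [14] and [1]
    Merge: [14] + [1] -> [1, 14]
  Merge: [8] + [1, 14] -> [1, 8, 14]
  Split: [25, 14, 7] -> [25] and [14, 7]
    Split: [14, 7] -> [14] and [7]
    Merge: [14] + [7] -> [7, 14]
  Merge: [25] + [7, 14] -> [7, 14, 25]
Merge: [1, 8, 14] + [7, 14, 25] -> [1, 7, 8, 14, 14, 25]

Final sorted array: [1, 7, 8, 14, 14, 25]

The merge sort proceeds by recursively splitting the array and merging sorted halves.
After all merges, the sorted array is [1, 7, 8, 14, 14, 25].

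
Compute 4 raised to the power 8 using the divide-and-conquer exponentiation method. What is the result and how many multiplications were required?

Computing 4^8 by squaring (build up from 4^1; each line after the first costs one multiplication):

4^1 = 4
4^2 = (4^1)^2 = 4^2 = 16
4^4 = (4^2)^2 = 16^2 = 256
4^8 = (4^4)^2 = 256^2 = 65536

Result: 65536
Multiplications needed: 3 (3 lines after 4^1)

4^8 = 65536. Using exponentiation by squaring, this requires 3 multiplications. The key idea: if the exponent is even, square the half-power; if odd, multiply by the base once.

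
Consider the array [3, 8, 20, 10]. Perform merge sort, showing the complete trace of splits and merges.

Merge sort trace:

Split: [3, 8, 20, 10] -> [3, 8] and [20, 10]
  Split: [3, 8] -> [3] and [8]
  Merge: [3] + [8] -> [3, 8]
  Split: [20, 10] -> [20] and [10]
  Merge: [20] + [10] -> [10, 20]
Merge: [3, 8] + [10, 20] -> [3, 8, 10, 20]

Final sorted array: [3, 8, 10, 20]

The merge sort proceeds by recursively splitting the array and merging sorted halves.
After all merges, the sorted array is [3, 8, 10, 20].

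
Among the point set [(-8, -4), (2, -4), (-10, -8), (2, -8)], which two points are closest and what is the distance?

Computing all pairwise distances among 4 points:

d((-8, -4), (2, -4)) = 10.0
d((-8, -4), (-10, -8)) = 4.4721
d((-8, -4), (2, -8)) = 10.7703
d((2, -4), (-10, -8)) = 12.6491
d((2, -4), (2, -8)) = 4.0 <-- minimum
d((-10, -8), (2, -8)) = 12.0

Closest pair: (2, -4) and (2, -8) with distance 4.0

The closest pair is (2, -4) and (2, -8) with Euclidean distance 4.0. For 4 points, brute-force pairwise comparison is shown above. For large n, the divide-and-conquer algorithm (sort by x, recurse on halves, check the dividing strip) achieves O(n log n).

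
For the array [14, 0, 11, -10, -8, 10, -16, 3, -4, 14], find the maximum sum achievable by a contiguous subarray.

Using Kadane's algorithm on [14, 0, 11, -10, -8, 10, -16, 3, -4, 14]:

Scanning through the array:
Position 1 (value 0): max_ending_here = 14, max_so_far = 14
Position 2 (value 11): max_ending_here = 25, max_so_far = 25
Position 3 (value -10): max_ending_here = 15, max_so_far = 25
Position 4 (value -8): max_ending_here = 7, max_so_far = 25
Position 5 (value 10): max_ending_here = 17, max_so_far = 25
Position 6 (value -16): max_ending_here = 1, max_so_far = 25
Position 7 (value 3): max_ending_here = 4, max_so_far = 25
Position 8 (value -4): max_ending_here = 0, max_so_far = 25
Position 9 (value 14): max_ending_here = 14, max_so_far = 25

Maximum subarray: [14, 0, 11]
Maximum sum: 25

The maximum subarray is [14, 0, 11] with sum 25. This subarray runs from index 0 to index 2.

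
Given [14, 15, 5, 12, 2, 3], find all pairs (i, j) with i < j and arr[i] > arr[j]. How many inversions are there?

Finding inversions in [14, 15, 5, 12, 2, 3]:

(0, 2): arr[0]=14 > arr[2]=5
(0, 3): arr[0]=14 > arr[3]=12
(0, 4): arr[0]=14 > arr[4]=2
(0, 5): arr[0]=14 > arr[5]=3
(1, 2): arr[1]=15 > arr[2]=5
(1, 3): arr[1]=15 > arr[3]=12
(1, 4): arr[1]=15 > arr[4]=2
(1, 5): arr[1]=15 > arr[5]=3
(2, 4): arr[2]=5 > arr[4]=2
(2, 5): arr[2]=5 > arr[5]=3
(3, 4): arr[3]=12 > arr[4]=2
(3, 5): arr[3]=12 > arr[5]=3

Total inversions: 12

The array has 12 inversion(s): (0,2), (0,3), (0,4), (0,5), (1,2), (1,3), (1,4), (1,5), (2,4), (2,5), (3,4), (3,5). Each pair (i,j) satisfies i < j and arr[i] > arr[j].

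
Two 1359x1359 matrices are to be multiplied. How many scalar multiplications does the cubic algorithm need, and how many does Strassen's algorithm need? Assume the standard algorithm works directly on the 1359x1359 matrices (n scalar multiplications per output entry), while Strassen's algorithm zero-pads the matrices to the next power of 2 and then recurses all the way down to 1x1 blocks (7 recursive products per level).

Matrix multiplication for 1359x1359 matrices:

Strassen's algorithm requires power-of-2 dimensions. Pad 1359x1359 to 2048x2048 (next power of 2).

Standard algorithm: 1359^3 = 2509911279 multiplications
Strassen's algorithm: 7^(log2(2048)) = 7^11 = 1977326743 multiplications
Savings: 2509911279 - 1977326743 = 532584536 multiplications

Standard: 2509911279 multiplications (1359^3). Strassen: 1977326743 multiplications (7^11, after padding to 2048x2048). Strassen reduces 8 recursive multiplications to 7 at each level.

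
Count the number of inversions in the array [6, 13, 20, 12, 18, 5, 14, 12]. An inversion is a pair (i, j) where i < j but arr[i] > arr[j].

Finding inversions in [6, 13, 20, 12, 18, 5, 14, 12]:

(0, 5): arr[0]=6 > arr[5]=5
(1, 3): arr[1]=13 > arr[3]=12
(1, 5): arr[1]=13 > arr[5]=5
(1, 7): arr[1]=13 > arr[7]=12
(2, 3): arr[2]=20 > arr[3]=12
(2, 4): arr[2]=20 > arr[4]=18
(2, 5): arr[2]=20 > arr[5]=5
(2, 6): arr[2]=20 > arr[6]=14
(2, 7): arr[2]=20 > arr[7]=12
(3, 5): arr[3]=12 > arr[5]=5
(4, 5): arr[4]=18 > arr[5]=5
(4, 6): arr[4]=18 > arr[6]=14
(4, 7): arr[4]=18 > arr[7]=12
(6, 7): arr[6]=14 > arr[7]=12

Total inversions: 14

The array has 14 inversion(s): (0,5), (1,3), (1,5), (1,7), (2,3), (2,4), (2,5), (2,6), (2,7), (3,5), (4,5), (4,6), (4,7), (6,7). Each pair (i,j) satisfies i < j and arr[i] > arr[j].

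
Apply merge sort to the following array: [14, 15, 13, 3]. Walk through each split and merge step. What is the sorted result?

Merge sort trace:

Split: [14, 15, 13, 3] -> [14, 15] and [13, 3]
  Split: [14, 15] -> [14] and [15]
  Merge: [14] + [15] -> [14, 15]
  Split: [13, 3] -> [13] and [3]
  Merge: [13] + [3] -> [3, 13]
Merge: [14, 15] + [3, 13] -> [3, 13, 14, 15]

Final sorted array: [3, 13, 14, 15]

The merge sort proceeds by recursively splitting the array and merging sorted halves.
After all merges, the sorted array is [3, 13, 14, 15].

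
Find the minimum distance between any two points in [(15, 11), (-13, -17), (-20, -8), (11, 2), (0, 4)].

Computing all pairwise distances among 5 points:

d((15, 11), (-13, -17)) = 39.598
d((15, 11), (-20, -8)) = 39.8246
d((15, 11), (11, 2)) = 9.8489 <-- minimum
d((15, 11), (0, 4)) = 16.5529
d((-13, -17), (-20, -8)) = 11.4018
d((-13, -17), (11, 2)) = 30.6105
d((-13, -17), (0, 4)) = 24.6982
d((-20, -8), (11, 2)) = 32.573
d((-20, -8), (0, 4)) = 23.3238
d((11, 2), (0, 4)) = 11.1803

Closest pair: (15, 11) and (11, 2) with distance 9.8489

The closest pair is (15, 11) and (11, 2) with Euclidean distance 9.8489. For 5 points, brute-force pairwise comparison is shown above. For large n, the divide-and-conquer algorithm (sort by x, recurse on halves, check the dividing strip) achieves O(n log n).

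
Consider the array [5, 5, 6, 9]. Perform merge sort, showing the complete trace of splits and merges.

Merge sort trace:

Split: [5, 5, 6, 9] -> [5, 5] and [6, 9]
  Split: [5, 5] -> [5] and [5]
  Merge: [5] + [5] -> [5, 5]
  Split: [6, 9] -> [6] and [9]
  Merge: [6] + [9] -> [6, 9]
Merge: [5, 5] + [6, 9] -> [5, 5, 6, 9]

Final sorted array: [5, 5, 6, 9]

The merge sort proceeds by recursively splitting the array and merging sorted halves.
After all merges, the sorted array is [5, 5, 6, 9].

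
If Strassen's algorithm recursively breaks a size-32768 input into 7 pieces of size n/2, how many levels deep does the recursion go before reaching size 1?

For divide and conquer with division factor 2:

Problem sizes at each level:
Level 0: 32768
Level 1: 16384
Level 2: 8192
Level 3: 4096
Level 4: 2048
Level 5: 1024
Level 6: 512
Level 7: 256
Level 8: 128
Level 9: 64
Level 10: 32
Level 11: 16
Level 12: 8
Level 13: 4
Level 14: 2
Level 15: 1

The root is level 0 and the size-1 base case is level 15 (the tree spans levels 0 through 15, i.e. 16 levels counting the root), so the depth is the number of divisions: log_2(32768) = 15

The recursion tree depth is log_2(32768) = 15. At each level, the problem size is divided by 2, so it takes 15 divisions to reduce to a base case of size 1. The algorithm makes 7 recursive calls at each level.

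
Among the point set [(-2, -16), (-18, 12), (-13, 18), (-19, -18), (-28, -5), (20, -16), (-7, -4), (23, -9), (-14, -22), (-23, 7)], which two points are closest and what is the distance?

Computing all pairwise distances among 10 points:

d((-2, -16), (-18, 12)) = 32.249
d((-2, -16), (-13, 18)) = 35.7351
d((-2, -16), (-19, -18)) = 17.1172
d((-2, -16), (-28, -5)) = 28.2312
d((-2, -16), (20, -16)) = 22.0
d((-2, -16), (-7, -4)) = 13.0
d((-2, -16), (23, -9)) = 25.9615
d((-2, -16), (-14, -22)) = 13.4164
d((-2, -16), (-23, 7)) = 31.1448
d((-18, 12), (-13, 18)) = 7.8102
d((-18, 12), (-19, -18)) = 30.0167
d((-18, 12), (-28, -5)) = 19.7231
d((-18, 12), (20, -16)) = 47.2017
d((-18, 12), (-7, -4)) = 19.4165
d((-18, 12), (23, -9)) = 46.0652
d((-18, 12), (-14, -22)) = 34.2345
d((-18, 12), (-23, 7)) = 7.0711
d((-13, 18), (-19, -18)) = 36.4966
d((-13, 18), (-28, -5)) = 27.4591
d((-13, 18), (20, -16)) = 47.3814
d((-13, 18), (-7, -4)) = 22.8035
d((-13, 18), (23, -9)) = 45.0
d((-13, 18), (-14, -22)) = 40.0125
d((-13, 18), (-23, 7)) = 14.8661
d((-19, -18), (-28, -5)) = 15.8114
d((-19, -18), (20, -16)) = 39.0512
d((-19, -18), (-7, -4)) = 18.4391
d((-19, -18), (23, -9)) = 42.9535
d((-19, -18), (-14, -22)) = 6.4031 <-- minimum
d((-19, -18), (-23, 7)) = 25.318
d((-28, -5), (20, -16)) = 49.2443
d((-28, -5), (-7, -4)) = 21.0238
d((-28, -5), (23, -9)) = 51.1566
d((-28, -5), (-14, -22)) = 22.0227
d((-28, -5), (-23, 7)) = 13.0
d((20, -16), (-7, -4)) = 29.5466
d((20, -16), (23, -9)) = 7.6158
d((20, -16), (-14, -22)) = 34.5254
d((20, -16), (-23, 7)) = 48.7647
d((-7, -4), (23, -9)) = 30.4138
d((-7, -4), (-14, -22)) = 19.3132
d((-7, -4), (-23, 7)) = 19.4165
d((23, -9), (-14, -22)) = 39.2173
d((23, -9), (-23, 7)) = 48.7032
d((-14, -22), (-23, 7)) = 30.3645

Closest pair: (-19, -18) and (-14, -22) with distance 6.4031

The closest pair is (-19, -18) and (-14, -22) with Euclidean distance 6.4031. For 10 points, brute-force pairwise comparison is shown above. For large n, the divide-and-conquer algorithm (sort by x, recurse on halves, check the dividing strip) achieves O(n log n).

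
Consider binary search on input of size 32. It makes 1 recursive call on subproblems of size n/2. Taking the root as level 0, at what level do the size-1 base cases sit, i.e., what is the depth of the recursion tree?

For divide and conquer with division factor 2:

Problem sizes at each level:
Level 0: 32
Level 1: 16
Level 2: 8
Level 3: 4
Level 4: 2
Level 5: 1

The root is level 0 and the size-1 base case is level 5 (the tree spans levels 0 through 5, i.e. 6 levels counting the root), so the depth is the number of divisions: log_2(32) = 5

The recursion tree depth is log_2(32) = 5. At each level, the problem size is divided by 2, so it takes 5 divisions to reduce to a base case of size 1. The algorithm makes 1 recursive call at each level.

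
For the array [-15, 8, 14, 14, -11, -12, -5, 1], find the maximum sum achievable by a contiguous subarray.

Using Kadane's algorithm on [-15, 8, 14, 14, -11, -12, -5, 1]:

Scanning through the array:
Position 1 (value 8): max_ending_here = 8, max_so_far = 8
Position 2 (value 14): max_ending_here = 22, max_so_far = 22
Position 3 (value 14): max_ending_here = 36, max_so_far = 36
Position 4 (value -11): max_ending_here = 25, max_so_far = 36
Position 5 (value -12): max_ending_here = 13, max_so_far = 36
Position 6 (value -5): max_ending_here = 8, max_so_far = 36
Position 7 (value 1): max_ending_here = 9, max_so_far = 36

Maximum subarray: [8, 14, 14]
Maximum sum: 36

The maximum subarray is [8, 14, 14] with sum 36. This subarray runs from index 1 to index 3.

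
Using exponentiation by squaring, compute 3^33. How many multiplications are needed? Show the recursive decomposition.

Computing 3^33 by squaring (build up from 3^1; each line after the first costs one multiplication):

3^1 = 3
3^2 = (3^1)^2 = 3^2 = 9
3^4 = (3^2)^2 = 9^2 = 81
3^8 = (3^4)^2 = 81^2 = 6561
3^16 = (3^8)^2 = 6561^2 = 43046721
3^32 = (3^16)^2 = 43046721^2 = 1853020188851841
3^33 = 3 * 3^32 = 3 * 1853020188851841 = 5559060566555523

Result: 5559060566555523
Multiplications needed: 6 (6 lines after 3^1)

3^33 = 5559060566555523. Using exponentiation by squaring, this requires 6 multiplications. The key idea: if the exponent is even, square the half-power; if odd, multiply by the base once.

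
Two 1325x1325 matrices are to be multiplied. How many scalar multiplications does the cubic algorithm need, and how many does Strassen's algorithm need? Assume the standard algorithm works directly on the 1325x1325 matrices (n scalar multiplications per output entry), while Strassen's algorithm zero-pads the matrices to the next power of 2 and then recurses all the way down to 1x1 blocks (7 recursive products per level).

Matrix multiplication for 1325x1325 matrices:

Strassen's algorithm requires power-of-2 dimensions. Pad 1325x1325 to 2048x2048 (next power of 2).

Standard algorithm: 1325^3 = 2326203125 multiplications
Strassen's algorithm: 7^(log2(2048)) = 7^11 = 1977326743 multiplications
Savings: 2326203125 - 1977326743 = 348876382 multiplications

Standard: 2326203125 multiplications (1325^3). Strassen: 1977326743 multiplications (7^11, after padding to 2048x2048). Strassen reduces 8 recursive multiplications to 7 at each level.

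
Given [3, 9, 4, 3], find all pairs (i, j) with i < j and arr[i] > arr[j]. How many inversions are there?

Finding inversions in [3, 9, 4, 3]:

(1, 2): arr[1]=9 > arr[2]=4
(1, 3): arr[1]=9 > arr[3]=3
(2, 3): arr[2]=4 > arr[3]=3

Total inversions: 3

The array has 3 inversion(s): (1,2), (1,3), (2,3). Each pair (i,j) satisfies i < j and arr[i] > arr[j].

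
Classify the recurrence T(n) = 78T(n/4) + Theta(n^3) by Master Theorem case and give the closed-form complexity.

Master Theorem for T(n) = 78T(n/4) + O(n^3):

a = 78, b = 4, c = 3
log_b(a) = log_4(78) = 3.1427

Case 1: c = 3 < log_4(78) = 3.1427
T(n) = O(n^(log_4 78))

For T(n) = 78T(n/4) + O(n^3): log_4(78) = 3.1427. This is Case 1 of the Master Theorem (c < log_b(a), work dominated by leaves), giving O(n^(log_4 78)).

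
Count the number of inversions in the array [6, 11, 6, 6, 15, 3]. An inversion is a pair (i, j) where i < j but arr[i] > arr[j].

Finding inversions in [6, 11, 6, 6, 15, 3]:

(0, 5): arr[0]=6 > arr[5]=3
(1, 2): arr[1]=11 > arr[2]=6
(1, 3): arr[1]=11 > arr[3]=6
(1, 5): arr[1]=11 > arr[5]=3
(2, 5): arr[2]=6 > arr[5]=3
(3, 5): arr[3]=6 > arr[5]=3
(4, 5): arr[4]=15 > arr[5]=3

Total inversions: 7

The array has 7 inversion(s): (0,5), (1,2), (1,3), (1,5), (2,5), (3,5), (4,5). Each pair (i,j) satisfies i < j and arr[i] > arr[j].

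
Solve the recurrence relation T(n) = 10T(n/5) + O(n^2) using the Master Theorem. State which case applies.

Master Theorem for T(n) = 10T(n/5) + O(n^2):

a = 10, b = 5, c = 2
log_b(a) = log_5(10) = 1.4307

Case 3: c = 2 > log_5(10) = 1.4307
T(n) = O(n^2) = O(n^2)

For T(n) = 10T(n/5) + O(n^2): log_5(10) = 1.4307. This is Case 3 of the Master Theorem (c > log_b(a), work dominated by root), giving O(n^2).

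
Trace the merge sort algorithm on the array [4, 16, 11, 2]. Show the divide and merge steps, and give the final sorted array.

Merge sort trace:

Split: [4, 16, 11, 2] -> [4, 16] and [11, 2]
  Split: [4, 16] -> [4] and [16]
  Merge: [4] + [16] -> [4, 16]
  Split: [11, 2] -> [11] and [2]
  Merge: [11] + [2] -> [2, 11]
Merge: [4, 16] + [2, 11] -> [2, 4, 11, 16]

Final sorted array: [2, 4, 11, 16]

The merge sort proceeds by recursively splitting the array and merging sorted halves.
After all merges, the sorted array is [2, 4, 11, 16].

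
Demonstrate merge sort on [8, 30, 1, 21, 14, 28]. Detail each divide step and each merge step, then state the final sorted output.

Merge sort trace:

Split: [8, 30, 1, 21, 14, 28] -> [8, 30, 1] and [21, 14, 28]
  Split: [8, 30, 1] -> [8] and [30, 1]
    Split: [30, 1] -> [30] and [1]
    Merge: [30] + [1] -> [1, 30]
  Merge: [8] + [1, 30] -> [1, 8, 30]
  Split: [21, 14, 28] -> [21] and [14, 28]
    Split: [14, 28] -> [14] and [28]
    Merge: [14] + [28] -> [14, 28]
  Merge: [21] + [14, 28] -> [14, 21, 28]
Merge: [1, 8, 30] + [14, 21, 28] -> [1, 8, 14, 21, 28, 30]

Final sorted array: [1, 8, 14, 21, 28, 30]

The merge sort proceeds by recursively splitting the array and merging sorted halves.
After all merges, the sorted array is [1, 8, 14, 21, 28, 30].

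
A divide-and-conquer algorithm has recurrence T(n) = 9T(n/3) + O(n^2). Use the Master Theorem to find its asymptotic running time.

Master Theorem for T(n) = 9T(n/3) + O(n^2):

a = 9, b = 3, c = 2
log_b(a) = log_3(9) = 2.0000

Case 2: c = 2 = log_3(9) = 2.0000
T(n) = O(n^2 log n) = O(n^2 log n)

For T(n) = 9T(n/3) + O(n^2): log_3(9) = 2.0000. This is Case 2 of the Master Theorem (c = log_b(a), equal work at all levels), giving O(n^2 log n).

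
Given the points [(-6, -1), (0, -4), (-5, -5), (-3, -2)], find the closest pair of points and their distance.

Computing all pairwise distances among 4 points:

d((-6, -1), (0, -4)) = 6.7082
d((-6, -1), (-5, -5)) = 4.1231
d((-6, -1), (-3, -2)) = 3.1623 <-- minimum
d((0, -4), (-5, -5)) = 5.099
d((0, -4), (-3, -2)) = 3.6056
d((-5, -5), (-3, -2)) = 3.6056

Closest pair: (-6, -1) and (-3, -2) with distance 3.1623

The closest pair is (-6, -1) and (-3, -2) with Euclidean distance 3.1623. For 4 points, brute-force pairwise comparison is shown above. For large n, the divide-and-conquer algorithm (sort by x, recurse on halves, check the dividing strip) achieves O(n log n).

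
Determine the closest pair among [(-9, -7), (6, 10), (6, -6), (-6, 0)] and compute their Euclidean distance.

Computing all pairwise distances among 4 points:

d((-9, -7), (6, 10)) = 22.6716
d((-9, -7), (6, -6)) = 15.0333
d((-9, -7), (-6, 0)) = 7.6158 <-- minimum
d((6, 10), (6, -6)) = 16.0
d((6, 10), (-6, 0)) = 15.6205
d((6, -6), (-6, 0)) = 13.4164

Closest pair: (-9, -7) and (-6, 0) with distance 7.6158

The closest pair is (-9, -7) and (-6, 0) with Euclidean distance 7.6158. For 4 points, brute-force pairwise comparison is shown above. For large n, the divide-and-conquer algorithm (sort by x, recurse on halves, check the dividing strip) achieves O(n log n).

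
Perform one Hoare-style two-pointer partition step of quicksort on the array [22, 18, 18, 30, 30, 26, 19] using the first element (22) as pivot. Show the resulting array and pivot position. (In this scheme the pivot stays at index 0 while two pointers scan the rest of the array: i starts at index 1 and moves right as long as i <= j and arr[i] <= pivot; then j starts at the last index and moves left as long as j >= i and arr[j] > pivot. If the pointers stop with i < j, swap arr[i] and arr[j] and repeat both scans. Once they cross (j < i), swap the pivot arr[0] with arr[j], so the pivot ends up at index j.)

Hoare-style two-pointer partition with pivot = 22:

Initial array: [22, 18, 18, 30, 30, 26, 19]

Pointers start at i = 1, j = 6.
i stops at index 3 (arr[3]=30 > 22), j stops at index 6 (arr[6]=19 <= 22): swap arr[3] and arr[6], array becomes [22, 18, 18, 19, 30, 26, 30]
i ends at 4, j ends at 3: the pointers have crossed (j < i), so scanning stops.

Swap pivot arr[0] with arr[3] to place pivot at position 3: [19, 18, 18, 22, 30, 26, 30]
Pivot position: 3

After partitioning with pivot 22, the array becomes [19, 18, 18, 22, 30, 26, 30]. The pivot is placed at index 3. All elements to the left of the pivot are <= 22, and all elements to the right are > 22.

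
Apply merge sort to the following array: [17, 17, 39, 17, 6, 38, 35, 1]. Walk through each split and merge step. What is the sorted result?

Merge sort trace:

Split: [17, 17, 39, 17, 6, 38, 35, 1] -> [17, 17, 39, 17] and [6, 38, 35, 1]
  Split: [17, 17, 39, 17] -> [17, 17] and [39, 17]
    Split: [17, 17] -> [17] and [17]
    Merge: [17] + [17] -> [17, 17]
    Split: [39, 17] -> [39] and [17]
    Merge: [39] + [17] -> [17, 39]
  Merge: [17, 17] + [17, 39] -> [17, 17, 17, 39]
  Split: [6, 38, 35, 1] -> [6, 38] and [35, 1]
    Split: [6, 38] -> [6] and [38]
    Merge: [6] + [38] -> [6, 38]
    Split: [35, 1] -> [35] and [1]
    Merge: [35] + [1] -> [1, 35]
  Merge: [6, 38] + [1, 35] -> [1, 6, 35, 38]
Merge: [17, 17, 17, 39] + [1, 6, 35, 38] -> [1, 6, 17, 17, 17, 35, 38, 39]

Final sorted array: [1, 6, 17, 17, 17, 35, 38, 39]

The merge sort proceeds by recursively splitting the array and merging sorted halves.
After all merges, the sorted array is [1, 6, 17, 17, 17, 35, 38, 39].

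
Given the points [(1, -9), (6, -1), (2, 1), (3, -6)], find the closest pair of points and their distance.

Computing all pairwise distances among 4 points:

d((1, -9), (6, -1)) = 9.434
d((1, -9), (2, 1)) = 10.0499
d((1, -9), (3, -6)) = 3.6056 <-- minimum
d((6, -1), (2, 1)) = 4.4721
d((6, -1), (3, -6)) = 5.831
d((2, 1), (3, -6)) = 7.0711

Closest pair: (1, -9) and (3, -6) with distance 3.6056

The closest pair is (1, -9) and (3, -6) with Euclidean distance 3.6056. For 4 points, brute-force pairwise comparison is shown above. For large n, the divide-and-conquer algorithm (sort by x, recurse on halves, check the dividing strip) achieves O(n log n).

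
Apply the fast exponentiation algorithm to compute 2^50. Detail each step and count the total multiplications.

Computing 2^50 by squaring (build up from 2^1; each line after the first costs one multiplication):

2^1 = 2
2^2 = (2^1)^2 = 2^2 = 4
2^3 = 2 * 2^2 = 2 * 4 = 8
2^6 = (2^3)^2 = 8^2 = 64
2^12 = (2^6)^2 = 64^2 = 4096
2^24 = (2^12)^2 = 4096^2 = 16777216
2^25 = 2 * 2^24 = 2 * 16777216 = 33554432
2^50 = (2^25)^2 = 33554432^2 = 1125899906842624

Result: 1125899906842624
Multiplications needed: 7 (7 lines after 2^1)

2^50 = 1125899906842624. Using exponentiation by squaring, this requires 7 multiplications. The key idea: if the exponent is even, square the half-power; if odd, multiply by the base once.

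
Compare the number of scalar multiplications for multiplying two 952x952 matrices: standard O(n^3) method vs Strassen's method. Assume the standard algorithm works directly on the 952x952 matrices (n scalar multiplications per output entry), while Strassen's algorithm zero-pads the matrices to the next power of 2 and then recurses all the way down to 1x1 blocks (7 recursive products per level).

Matrix multiplication for 952x952 matrices:

Strassen's algorithm requires power-of-2 dimensions. Pad 952x952 to 1024x1024 (next power of 2).

Standard algorithm: 952^3 = 862801408 multiplications
Strassen's algorithm: 7^(log2(1024)) = 7^10 = 282475249 multiplications
Savings: 862801408 - 282475249 = 580326159 multiplications

Standard: 862801408 multiplications (952^3). Strassen: 282475249 multiplications (7^10, after padding to 1024x1024). Strassen reduces 8 recursive multiplications to 7 at each level.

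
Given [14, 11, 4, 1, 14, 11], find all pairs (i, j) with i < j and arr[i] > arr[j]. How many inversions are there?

Finding inversions in [14, 11, 4, 1, 14, 11]:

(0, 1): arr[0]=14 > arr[1]=11
(0, 2): arr[0]=14 > arr[2]=4
(0, 3): arr[0]=14 > arr[3]=1
(0, 5): arr[0]=14 > arr[5]=11
(1, 2): arr[1]=11 > arr[2]=4
(1, 3): arr[1]=11 > arr[3]=1
(2, 3): arr[2]=4 > arr[3]=1
(4, 5): arr[4]=14 > arr[5]=11

Total inversions: 8

The array has 8 inversion(s): (0,1), (0,2), (0,3), (0,5), (1,2), (1,3), (2,3), (4,5). Each pair (i,j) satisfies i < j and arr[i] > arr[j].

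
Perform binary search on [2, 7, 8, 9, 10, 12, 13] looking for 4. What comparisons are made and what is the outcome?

Binary search for 4 in [2, 7, 8, 9, 10, 12, 13]:

lo=0, hi=6, mid=3, arr[mid]=9 -> 9 > 4, search left half
lo=0, hi=2, mid=1, arr[mid]=7 -> 7 > 4, search left half
lo=0, hi=0, mid=0, arr[mid]=2 -> 2 < 4, search right half
lo=1 > hi=0, target 4 not found

Binary search determines that 4 is not in the array after 3 comparisons. The search space was exhausted without finding the target.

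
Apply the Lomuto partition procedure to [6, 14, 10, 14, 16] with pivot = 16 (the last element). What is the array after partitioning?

Lomuto partition with pivot = 16:

Initial array: [6, 14, 10, 14, 16]

arr[0]=6 <= 16: swap with position 0, array becomes [6, 14, 10, 14, 16]
arr[1]=14 <= 16: swap with position 1, array becomes [6, 14, 10, 14, 16]
arr[2]=10 <= 16: swap with position 2, array becomes [6, 14, 10, 14, 16]
arr[3]=14 <= 16: swap with position 3, array becomes [6, 14, 10, 14, 16]

Place pivot at position 4: [6, 14, 10, 14, 16]
Pivot position: 4

After partitioning with pivot 16, the array becomes [6, 14, 10, 14, 16]. The pivot is placed at index 4. All elements to the left of the pivot are <= 16, and all elements to the right are > 16.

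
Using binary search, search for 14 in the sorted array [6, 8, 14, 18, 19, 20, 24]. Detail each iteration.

Binary search for 14 in [6, 8, 14, 18, 19, 20, 24]:

lo=0, hi=6, mid=3, arr[mid]=18 -> 18 > 14, search left half
lo=0, hi=2, mid=1, arr[mid]=8 -> 8 < 14, search right half
lo=2, hi=2, mid=2, arr[mid]=14 -> Found target at index 2!

Binary search finds 14 at index 2 after 3 comparisons. The search repeatedly halves the search space by comparing with the middle element.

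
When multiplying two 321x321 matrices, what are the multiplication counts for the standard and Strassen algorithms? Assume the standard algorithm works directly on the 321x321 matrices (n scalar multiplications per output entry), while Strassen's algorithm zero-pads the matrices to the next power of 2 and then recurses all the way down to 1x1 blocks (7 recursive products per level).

Matrix multiplication for 321x321 matrices:

Strassen's algorithm requires power-of-2 dimensions. Pad 321x321 to 512x512 (next power of 2).

Standard algorithm: 321^3 = 33076161 multiplications
Strassen's algorithm: 7^(log2(512)) = 7^9 = 40353607 multiplications
Difference: 33076161 - 40353607 = -7277446 (Strassen uses MORE here due to padding overhead — for small or just-over-power-of-2 n, padding can outweigh the per-level savings)

Standard: 33076161 multiplications (321^3). Strassen: 40353607 multiplications (7^9, after padding to 512x512). Strassen reduces 8 recursive multiplications to 7 at each level.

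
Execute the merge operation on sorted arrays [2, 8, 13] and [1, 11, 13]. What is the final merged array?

Merging process:

Compare 2 vs 1: take 1 from right. Merged: [1]
Compare 2 vs 11: take 2 from left. Merged: [1, 2]
Compare 8 vs 11: take 8 from left. Merged: [1, 2, 8]
Compare 13 vs 11: take 11 from right. Merged: [1, 2, 8, 11]
Compare 13 vs 13: take 13 from left. Merged: [1, 2, 8, 11, 13]
Append remaining from right: [13]. Merged: [1, 2, 8, 11, 13, 13]

Final merged array: [1, 2, 8, 11, 13, 13]
Total comparisons: 5

The merged array is [1, 2, 8, 11, 13, 13], requiring 5 comparisons. The merge step runs in O(n) time where n is the total number of elements.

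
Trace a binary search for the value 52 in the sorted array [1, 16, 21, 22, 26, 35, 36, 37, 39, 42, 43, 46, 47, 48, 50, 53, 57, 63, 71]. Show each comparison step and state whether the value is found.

Binary search for 52 in [1, 16, 21, 22, 26, 35, 36, 37, 39, 42, 43, 46, 47, 48, 50, 53, 57, 63, 71]:

lo=0, hi=18, mid=9, arr[mid]=42 -> 42 < 52, search right half
lo=10, hi=18, mid=14, arr[mid]=50 -> 50 < 52, search right half
lo=15, hi=18, mid=16, arr[mid]=57 -> 57 > 52, search left half
lo=15, hi=15, mid=15, arr[mid]=53 -> 53 > 52, search left half
lo=15 > hi=14, target 52 not found

Binary search determines that 52 is not in the array after 4 comparisons. The search space was exhausted without finding the target.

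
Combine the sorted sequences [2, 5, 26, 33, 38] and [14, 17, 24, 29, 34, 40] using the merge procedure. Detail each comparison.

Merging process:

Compare 2 vs 14: take 2 from left. Merged: [2]
Compare 5 vs 14: take 5 from left. Merged: [2, 5]
Compare 26 vs 14: take 14 from right. Merged: [2, 5, 14]
Compare 26 vs 17: take 17 from right. Merged: [2, 5, 14, 17]
Compare 26 vs 24: take 24 from right. Merged: [2, 5, 14, 17, 24]
Compare 26 vs 29: take 26 from left. Merged: [2, 5, 14, 17, 24, 26]
Compare 33 vs 29: take 29 from right. Merged: [2, 5, 14, 17, 24, 26, 29]
Compare 33 vs 34: take 33 from left. Merged: [2, 5, 14, 17, 24, 26, 29, 33]
Compare 38 vs 34: take 34 from right. Merged: [2, 5, 14, 17, 24, 26, 29, 33, 34]
Compare 38 vs 40: take 38 from left. Merged: [2, 5, 14, 17, 24, 26, 29, 33, 34, 38]
Append remaining from right: [40]. Merged: [2, 5, 14, 17, 24, 26, 29, 33, 34, 38, 40]

Final merged array: [2, 5, 14, 17, 24, 26, 29, 33, 34, 38, 40]
Total comparisons: 10

The merged array is [2, 5, 14, 17, 24, 26, 29, 33, 34, 38, 40], requiring 10 comparisons. The merge step runs in O(n) time where n is the total number of elements.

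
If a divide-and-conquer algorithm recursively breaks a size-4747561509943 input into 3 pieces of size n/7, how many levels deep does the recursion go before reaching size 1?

For divide and conquer with division factor 7:

Problem sizes at each level:
Level 0: 4747561509943
Level 1: 678223072849
Level 2: 96889010407
Level 3: 13841287201
Level 4: 1977326743
Level 5: 282475249
Level 6: 40353607
Level 7: 5764801
Level 8: 823543
Level 9: 117649
Level 10: 16807
Level 11: 2401
Level 12: 343
Level 13: 49
Level 14: 7
Level 15: 1

The root is level 0 and the size-1 base case is level 15 (the tree spans levels 0 through 15, i.e. 16 levels counting the root), so the depth is the number of divisions: log_7(4747561509943) = 15

The recursion tree depth is log_7(4747561509943) = 15. At each level, the problem size is divided by 7, so it takes 15 divisions to reduce to a base case of size 1. The algorithm makes 3 recursive calls at each level.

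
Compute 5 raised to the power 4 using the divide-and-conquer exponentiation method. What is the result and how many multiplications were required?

Computing 5^4 by squaring (build up from 5^1; each line after the first costs one multiplication):

5^1 = 5
5^2 = (5^1)^2 = 5^2 = 25
5^4 = (5^2)^2 = 25^2 = 625

Result: 625
Multiplications needed: 2 (2 lines after 5^1)

5^4 = 625. Using exponentiation by squaring, this requires 2 multiplications. The key idea: if the exponent is even, square the half-power; if odd, multiply by the base once.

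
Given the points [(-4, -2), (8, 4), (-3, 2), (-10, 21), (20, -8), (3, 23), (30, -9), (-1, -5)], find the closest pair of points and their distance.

Computing all pairwise distances among 8 points:

d((-4, -2), (8, 4)) = 13.4164
d((-4, -2), (-3, 2)) = 4.1231 <-- minimum
d((-4, -2), (-10, 21)) = 23.7697
d((-4, -2), (20, -8)) = 24.7386
d((-4, -2), (3, 23)) = 25.9615
d((-4, -2), (30, -9)) = 34.7131
d((-4, -2), (-1, -5)) = 4.2426
d((8, 4), (-3, 2)) = 11.1803
d((8, 4), (-10, 21)) = 24.7588
d((8, 4), (20, -8)) = 16.9706
d((8, 4), (3, 23)) = 19.6469
d((8, 4), (30, -9)) = 25.5539
d((8, 4), (-1, -5)) = 12.7279
d((-3, 2), (-10, 21)) = 20.2485
d((-3, 2), (20, -8)) = 25.0799
d((-3, 2), (3, 23)) = 21.8403
d((-3, 2), (30, -9)) = 34.7851
d((-3, 2), (-1, -5)) = 7.2801
d((-10, 21), (20, -8)) = 41.7253
d((-10, 21), (3, 23)) = 13.1529
d((-10, 21), (30, -9)) = 50.0
d((-10, 21), (-1, -5)) = 27.5136
d((20, -8), (3, 23)) = 35.3553
d((20, -8), (30, -9)) = 10.0499
d((20, -8), (-1, -5)) = 21.2132
d((3, 23), (30, -9)) = 41.8688
d((3, 23), (-1, -5)) = 28.2843
d((30, -9), (-1, -5)) = 31.257

Closest pair: (-4, -2) and (-3, 2) with distance 4.1231

The closest pair is (-4, -2) and (-3, 2) with Euclidean distance 4.1231. For 8 points, brute-force pairwise comparison is shown above. For large n, the divide-and-conquer algorithm (sort by x, recurse on halves, check the dividing strip) achieves O(n log n).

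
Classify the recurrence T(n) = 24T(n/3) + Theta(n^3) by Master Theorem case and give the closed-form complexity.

Master Theorem for T(n) = 24T(n/3) + O(n^3):

a = 24, b = 3, c = 3
log_b(a) = log_3(24) = 2.8928

Case 3: c = 3 > log_3(24) = 2.8928
T(n) = O(n^3) = O(n^3)

For T(n) = 24T(n/3) + O(n^3): log_3(24) = 2.8928. This is Case 3 of the Master Theorem (c > log_b(a), work dominated by root), giving O(n^3).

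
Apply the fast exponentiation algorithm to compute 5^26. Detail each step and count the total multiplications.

Computing 5^26 by squaring (build up from 5^1; each line after the first costs one multiplication):

5^1 = 5
5^2 = (5^1)^2 = 5^2 = 25
5^3 = 5 * 5^2 = 5 * 25 = 125
5^6 = (5^3)^2 = 125^2 = 15625
5^12 = (5^6)^2 = 15625^2 = 244140625
5^13 = 5 * 5^12 = 5 * 244140625 = 1220703125
5^26 = (5^13)^2 = 1220703125^2 = 1490116119384765625

Result: 1490116119384765625
Multiplications needed: 6 (6 lines after 5^1)

5^26 = 1490116119384765625. Using exponentiation by squaring, this requires 6 multiplications. The key idea: if the exponent is even, square the half-power; if odd, multiply by the base once.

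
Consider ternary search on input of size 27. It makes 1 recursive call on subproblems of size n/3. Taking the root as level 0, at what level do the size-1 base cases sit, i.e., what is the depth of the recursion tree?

For divide and conquer with division factor 3:

Problem sizes at each level:
Level 0: 27
Level 1: 9
Level 2: 3
Level 3: 1

The root is level 0 and the size-1 base case is level 3 (the tree spans levels 0 through 3, i.e. 4 levels counting the root), so the depth is the number of divisions: log_3(27) = 3

The recursion tree depth is log_3(27) = 3. At each level, the problem size is divided by 3, so it takes 3 divisions to reduce to a base case of size 1. The algorithm makes 1 recursive call at each level.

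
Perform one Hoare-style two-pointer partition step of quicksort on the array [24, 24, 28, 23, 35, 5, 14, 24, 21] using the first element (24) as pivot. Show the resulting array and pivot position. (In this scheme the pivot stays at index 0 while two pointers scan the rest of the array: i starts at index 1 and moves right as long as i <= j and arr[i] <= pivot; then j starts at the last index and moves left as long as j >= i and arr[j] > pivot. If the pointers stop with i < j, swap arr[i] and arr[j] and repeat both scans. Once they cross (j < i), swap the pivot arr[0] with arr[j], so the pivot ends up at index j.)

Hoare-style two-pointer partition with pivot = 24:

Initial array: [24, 24, 28, 23, 35, 5, 14, 24, 21]

Pointers start at i = 1, j = 8.
i stops at index 2 (arr[2]=28 > 24), j stops at index 8 (arr[8]=21 <= 24): swap arr[2] and arr[8], array becomes [24, 24, 21, 23, 35, 5, 14, 24, 28]
i stops at index 4 (arr[4]=35 > 24), j stops at index 7 (arr[7]=24 <= 24): swap arr[4] and arr[7], array becomes [24, 24, 21, 23, 24, 5, 14, 35, 28]
i ends at 7, j ends at 6: the pointers have crossed (j < i), so scanning stops.

Swap pivot arr[0] with arr[6] to place pivot at position 6: [14, 24, 21, 23, 24, 5, 24, 35, 28]
Pivot position: 6

After partitioning with pivot 24, the array becomes [14, 24, 21, 23, 24, 5, 24, 35, 28]. The pivot is placed at index 6. All elements to the left of the pivot are <= 24, and all elements to the right are > 24.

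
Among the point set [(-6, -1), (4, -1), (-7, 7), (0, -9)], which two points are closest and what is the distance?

Computing all pairwise distances among 4 points:

d((-6, -1), (4, -1)) = 10.0
d((-6, -1), (-7, 7)) = 8.0623 <-- minimum
d((-6, -1), (0, -9)) = 10.0
d((4, -1), (-7, 7)) = 13.6015
d((4, -1), (0, -9)) = 8.9443
d((-7, 7), (0, -9)) = 17.4642

Closest pair: (-6, -1) and (-7, 7) with distance 8.0623

The closest pair is (-6, -1) and (-7, 7) with Euclidean distance 8.0623. For 4 points, brute-force pairwise comparison is shown above. For large n, the divide-and-conquer algorithm (sort by x, recurse on halves, check the dividing strip) achieves O(n log n).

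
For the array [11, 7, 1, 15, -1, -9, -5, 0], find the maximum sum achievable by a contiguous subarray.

Using Kadane's algorithm on [11, 7, 1, 15, -1, -9, -5, 0]:

Scanning through the array:
Position 1 (value 7): max_ending_here = 18, max_so_far = 18
Position 2 (value 1): max_ending_here = 19, max_so_far = 19
Position 3 (value 15): max_ending_here = 34, max_so_far = 34
Position 4 (value -1): max_ending_here = 33, max_so_far = 34
Position 5 (value -9): max_ending_here = 24, max_so_far = 34
Position 6 (value -5): max_ending_here = 19, max_so_far = 34
Position 7 (value 0): max_ending_here = 19, max_so_far = 34

Maximum subarray: [11, 7, 1, 15]
Maximum sum: 34

The maximum subarray is [11, 7, 1, 15] with sum 34. This subarray runs from index 0 to index 3.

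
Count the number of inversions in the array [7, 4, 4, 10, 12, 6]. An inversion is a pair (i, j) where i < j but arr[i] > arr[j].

Finding inversions in [7, 4, 4, 10, 12, 6]:

(0, 1): arr[0]=7 > arr[1]=4
(0, 2): arr[0]=7 > arr[2]=4
(0, 5): arr[0]=7 > arr[5]=6
(3, 5): arr[3]=10 > arr[5]=6
(4, 5): arr[4]=12 > arr[5]=6

Total inversions: 5

The array has 5 inversion(s): (0,1), (0,2), (0,5), (3,5), (4,5). Each pair (i,j) satisfies i < j and arr[i] > arr[j].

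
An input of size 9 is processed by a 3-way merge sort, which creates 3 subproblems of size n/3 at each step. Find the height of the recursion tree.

For divide and conquer with division factor 3:

Problem sizes at each level:
Level 0: 9
Level 1: 3
Level 2: 1

The root is level 0 and the size-1 base case is level 2 (the tree spans levels 0 through 2, i.e. 3 levels counting the root), so the depth is the number of divisions: log_3(9) = 2

The recursion tree depth is log_3(9) = 2. At each level, the problem size is divided by 3, so it takes 2 divisions to reduce to a base case of size 1. The algorithm makes 3 recursive calls at each level.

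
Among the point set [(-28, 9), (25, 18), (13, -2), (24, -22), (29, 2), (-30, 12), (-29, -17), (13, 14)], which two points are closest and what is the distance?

Computing all pairwise distances among 8 points:

d((-28, 9), (25, 18)) = 53.7587
d((-28, 9), (13, -2)) = 42.45
d((-28, 9), (24, -22)) = 60.5392
d((-28, 9), (29, 2)) = 57.4282
d((-28, 9), (-30, 12)) = 3.6056 <-- minimum
d((-28, 9), (-29, -17)) = 26.0192
d((-28, 9), (13, 14)) = 41.3038
d((25, 18), (13, -2)) = 23.3238
d((25, 18), (24, -22)) = 40.0125
d((25, 18), (29, 2)) = 16.4924
d((25, 18), (-30, 12)) = 55.3263
d((25, 18), (-29, -17)) = 64.3506
d((25, 18), (13, 14)) = 12.6491
d((13, -2), (24, -22)) = 22.8254
d((13, -2), (29, 2)) = 16.4924
d((13, -2), (-30, 12)) = 45.2217
d((13, -2), (-29, -17)) = 44.5982
d((13, -2), (13, 14)) = 16.0
d((24, -22), (29, 2)) = 24.5153
d((24, -22), (-30, 12)) = 63.8122
d((24, -22), (-29, -17)) = 53.2353
d((24, -22), (13, 14)) = 37.6431
d((29, 2), (-30, 12)) = 59.8415
d((29, 2), (-29, -17)) = 61.0328
d((29, 2), (13, 14)) = 20.0
d((-30, 12), (-29, -17)) = 29.0172
d((-30, 12), (13, 14)) = 43.0465
d((-29, -17), (13, 14)) = 52.2015

Closest pair: (-28, 9) and (-30, 12) with distance 3.6056

The closest pair is (-28, 9) and (-30, 12) with Euclidean distance 3.6056. For 8 points, brute-force pairwise comparison is shown above. For large n, the divide-and-conquer algorithm (sort by x, recurse on halves, check the dividing strip) achieves O(n log n).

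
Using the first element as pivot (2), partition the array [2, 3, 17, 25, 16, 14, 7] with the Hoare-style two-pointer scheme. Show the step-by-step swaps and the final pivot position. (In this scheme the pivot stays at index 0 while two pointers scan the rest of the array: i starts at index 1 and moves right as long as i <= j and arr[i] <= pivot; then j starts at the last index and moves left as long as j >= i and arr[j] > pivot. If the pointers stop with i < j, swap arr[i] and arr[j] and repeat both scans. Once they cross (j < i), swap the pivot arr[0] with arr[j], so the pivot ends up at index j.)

Hoare-style two-pointer partition with pivot = 2:

Initial array: [2, 3, 17, 25, 16, 14, 7]

Pointers start at i = 1, j = 6.
i ends at 1, j ends at 0: the pointers have crossed (j < i), so scanning stops.

j = 0, so swapping arr[0] with arr[j] leaves the pivot at position 0: [2, 3, 17, 25, 16, 14, 7]
Pivot position: 0

After partitioning with pivot 2, the array becomes [2, 3, 17, 25, 16, 14, 7]. The pivot is placed at index 0. All elements to the left of the pivot are <= 2, and all elements to the right are > 2.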